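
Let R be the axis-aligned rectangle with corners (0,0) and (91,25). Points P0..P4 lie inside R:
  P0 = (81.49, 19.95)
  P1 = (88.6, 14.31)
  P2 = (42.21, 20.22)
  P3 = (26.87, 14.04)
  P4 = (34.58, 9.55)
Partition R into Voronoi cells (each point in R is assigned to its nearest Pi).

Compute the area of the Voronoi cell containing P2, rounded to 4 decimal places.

Area of P2's cell: 476.2335

1. box [0,91]×[0,25]: [(0, 0) (91, 0) (91, 25) (0, 25)]
2. ⊥bis P2·P0 via (61.85,20.085): [(0, 0) (61.7119, 0) (61.8838, 25) (0, 25)]  |A|=1544.9466
3. ⊥bis P2·P1 via (65.405,17.265): [(0, 0) (61.7119, 0) (61.8838, 25) (0, 25)]  |A|=1544.9466
4. ⊥bis P2·P3 via (34.54,17.13): [(41.4411, 0) (61.7119, 0) (61.8838, 25) (31.3694, 25)]  |A|=634.8146
5. ⊥bis P2·P4 via (38.395,14.885): [(34.2504, 17.8487) (59.2106, 0) (61.7119, 0) (61.8838, 25) (31.3694, 25)]  |A|=476.2335
6. canonical 5-gon: [(34.2504, 17.8487) (59.2106, 0) (61.7119, 0) (61.8838, 25) (31.3694, 25)]
7. shoelace: 476.2335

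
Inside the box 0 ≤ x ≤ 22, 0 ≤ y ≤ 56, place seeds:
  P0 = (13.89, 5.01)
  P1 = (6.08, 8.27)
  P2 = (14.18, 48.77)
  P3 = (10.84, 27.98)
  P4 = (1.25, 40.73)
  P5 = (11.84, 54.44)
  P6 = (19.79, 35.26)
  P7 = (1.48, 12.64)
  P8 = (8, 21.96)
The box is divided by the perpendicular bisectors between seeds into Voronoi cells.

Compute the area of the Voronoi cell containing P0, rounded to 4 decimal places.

Area of P0's cell: 181.9479

1. box [0,22]×[0,56]: [(0, 0) (22, 0) (22, 56) (0, 56)]
2. ⊥bis P0·P1 via (9.985,6.64): [(7.2134, 0) (22, 0) (22, 35.4244)]  |A|=261.9037
3. ⊥bis P0·P2 via (14.035,26.89): [(18.4255, 26.8609) (7.2134, 0) (22, 0) (22, 26.8372)]  |A|=246.5562
4. ⊥bis P0·P3 via (12.365,16.495): [(14.2003, 16.7387) (7.2134, 0) (22, 0) (22, 17.7744)]  |A|=193.0715
5. ⊥bis P0·P4 via (7.57,22.87): [(14.2003, 16.7387) (7.2134, 0) (22, 0) (22, 17.7744)]  |A|=193.0715
6. ⊥bis P0·P5 via (12.865,29.725): [(14.2003, 16.7387) (7.2134, 0) (22, 0) (22, 17.7744)]  |A|=193.0715
7. ⊥bis P0·P6 via (16.84,20.135): [(14.2003, 16.7387) (7.2134, 0) (22, 0) (22, 17.7744)]  |A|=193.0715
8. ⊥bis P0·P7 via (7.685,8.825): [(14.2003, 16.7387) (7.2134, 0) (22, 0) (22, 17.7744)]  |A|=193.0715
9. ⊥bis P0·P8 via (10.945,13.485): [(13.1641, 14.2561) (7.2134, 0) (22, 0) (22, 17.3265)]  |A|=181.9479
10. canonical 4-gon: [(13.1641, 14.2561) (7.2134, 0) (22, 0) (22, 17.3265)]
11. shoelace: 181.9479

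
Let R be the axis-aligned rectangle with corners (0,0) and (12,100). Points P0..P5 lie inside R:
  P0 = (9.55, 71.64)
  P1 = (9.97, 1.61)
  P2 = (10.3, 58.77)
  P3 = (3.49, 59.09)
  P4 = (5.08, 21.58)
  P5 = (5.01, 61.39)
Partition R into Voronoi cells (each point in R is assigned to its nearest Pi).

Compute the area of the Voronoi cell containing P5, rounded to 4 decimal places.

Area of P5's cell: 64.7697

1. box [0,12]×[0,100]: [(0, 0) (12, 0) (12, 100) (0, 100)]
2. ⊥bis P5·P0 via (7.28,66.515): [(0, 69.7395) (0, 0) (12, 0) (12, 64.4244)]  |A|=804.9834
3. ⊥bis P5·P1 via (7.49,31.5): [(0, 69.7395) (0, 30.8785) (12, 31.8742) (12, 64.4244)]  |A|=428.4669
4. ⊥bis P5·P2 via (7.655,60.08): [(10.2013, 65.2211) (0, 69.7395) (0, 44.6239)]  |A|=128.1053
5. ⊥bis P5·P3 via (4.25,60.24): [(6.875, 58.5052) (10.2013, 65.2211) (0, 69.7395) (0, 63.0487)]  |A|=64.7697
6. ⊥bis P5·P4 via (5.045,41.485): [(6.875, 58.5052) (10.2013, 65.2211) (0, 69.7395) (0, 63.0487)]  |A|=64.7697
7. canonical 4-gon: [(6.875, 58.5052) (10.2013, 65.2211) (0, 69.7395) (0, 63.0487)]
8. shoelace: 64.7697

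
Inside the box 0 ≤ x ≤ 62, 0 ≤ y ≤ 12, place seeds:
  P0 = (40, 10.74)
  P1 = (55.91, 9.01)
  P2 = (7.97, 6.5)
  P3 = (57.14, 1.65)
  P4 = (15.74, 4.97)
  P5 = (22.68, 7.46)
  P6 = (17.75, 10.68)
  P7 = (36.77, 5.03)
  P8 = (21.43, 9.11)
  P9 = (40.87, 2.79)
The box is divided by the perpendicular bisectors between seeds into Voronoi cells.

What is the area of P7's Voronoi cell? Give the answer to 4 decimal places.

Area of P7's cell: 91.5616

1. box [0,62]×[0,12]: [(0, 0) (62, 0) (62, 12) (0, 12)]
2. ⊥bis P7·P0 via (38.385,7.885): [(0, 0) (52.3241, 0) (31.1105, 12) (0, 12)]  |A|=500.6077
3. ⊥bis P7·P1 via (46.34,7.02): [(0, 0) (47.7997, 0) (47.1966, 2.9005) (31.1105, 12) (0, 12)]  |A|=494.0462
4. ⊥bis P7·P2 via (22.37,5.765): [(22.0757, 0) (47.7997, 0) (47.1966, 2.9005) (31.1105, 12) (22.6882, 12)]  |A|=225.4623
5. ⊥bis P7·P3 via (46.955,3.34): [(22.0757, 0) (46.4008, 0) (46.9091, 3.0632) (31.1105, 12) (22.6882, 12)]  |A|=222.9517
6. ⊥bis P7·P4 via (26.255,5): [(26.2693, 0) (46.4008, 0) (46.9091, 3.0632) (31.1105, 12) (26.235, 12)]  |A|=176.5099
7. ⊥bis P7·P5 via (29.725,6.245): [(28.648, 0) (46.4008, 0) (46.9091, 3.0632) (31.1105, 12) (30.7175, 12)]  |A|=135.3427
8. ⊥bis P7·P6 via (27.26,7.855): [(28.648, 0) (46.4008, 0) (46.9091, 3.0632) (31.1105, 12) (30.7175, 12)]  |A|=135.3427
9. ⊥bis P7·P8 via (29.1,7.07): [(28.648, 0) (46.4008, 0) (46.9091, 3.0632) (31.1105, 12) (30.7175, 12)]  |A|=135.3427
10. ⊥bis P7·P9 via (38.82,3.91): [(28.648, 0) (36.6838, 0) (40.3763, 6.7586) (31.1105, 12) (30.7175, 12)]  |A|=91.5616
11. canonical 5-gon: [(28.648, 0) (36.6838, 0) (40.3763, 6.7586) (31.1105, 12) (30.7175, 12)]
12. shoelace: 91.5616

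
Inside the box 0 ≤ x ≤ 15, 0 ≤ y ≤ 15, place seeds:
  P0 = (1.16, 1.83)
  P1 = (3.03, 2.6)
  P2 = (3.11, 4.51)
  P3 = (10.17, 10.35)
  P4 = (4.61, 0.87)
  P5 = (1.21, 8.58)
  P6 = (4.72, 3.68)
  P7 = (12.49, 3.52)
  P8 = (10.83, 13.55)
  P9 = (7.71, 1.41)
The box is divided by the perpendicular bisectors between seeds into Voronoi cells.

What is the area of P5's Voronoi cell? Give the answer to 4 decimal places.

Area of P5's cell: 42.8276

1. box [0,15]×[0,15]: [(0, 0) (15, 0) (15, 15) (0, 15)]
2. ⊥bis P5·P0 via (1.185,5.205): [(0, 5.2138) (15, 5.1027) (15, 15) (0, 15)]  |A|=147.6267
3. ⊥bis P5·P1 via (2.12,5.59): [(0, 5.2138) (0.8628, 5.2074) (15, 9.51) (15, 15) (0, 15)]  |A|=116.4731
4. ⊥bis P5·P2 via (2.16,6.545): [(0, 5.5366) (15, 12.5391) (15, 15) (0, 15)]  |A|=89.4319
5. ⊥bis P5·P3 via (5.69,9.465): [(0, 5.5366) (5.9201, 8.3003) (4.5966, 15) (0, 15)]  |A|=43.4097
6. ⊥bis P5·P4 via (2.91,4.725): [(0, 5.5366) (5.9201, 8.3003) (4.5966, 15) (0, 15)]  |A|=43.4097
7. ⊥bis P5·P6 via (2.965,6.13): [(0, 5.5366) (5.9201, 8.3003) (4.5966, 15) (0, 15)]  |A|=43.4097
8. ⊥bis P5·P7 via (6.85,6.05): [(0, 5.5366) (5.9201, 8.3003) (4.5966, 15) (0, 15)]  |A|=43.4097
9. ⊥bis P5·P8 via (6.02,11.065): [(0, 5.5366) (5.9201, 8.3003) (4.974, 13.0897) (3.9871, 15) (0, 15)]  |A|=42.8276
10. ⊥bis P5·P9 via (4.46,4.995): [(0, 5.5366) (5.9201, 8.3003) (4.974, 13.0897) (3.9871, 15) (0, 15)]  |A|=42.8276
11. canonical 5-gon: [(0, 5.5366) (5.9201, 8.3003) (4.974, 13.0897) (3.9871, 15) (0, 15)]
12. shoelace: 42.8276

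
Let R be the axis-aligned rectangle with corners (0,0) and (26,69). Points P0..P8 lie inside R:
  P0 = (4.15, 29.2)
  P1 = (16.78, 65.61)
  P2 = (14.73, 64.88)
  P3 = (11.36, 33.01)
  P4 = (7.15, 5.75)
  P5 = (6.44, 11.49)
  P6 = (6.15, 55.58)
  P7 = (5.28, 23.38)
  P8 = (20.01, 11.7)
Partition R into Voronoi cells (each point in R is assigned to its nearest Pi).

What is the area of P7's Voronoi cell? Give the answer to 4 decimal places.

1. box [0,26]×[0,69]: [(0, 0) (26, 0) (26, 69) (0, 69)]
2. ⊥bis P7·P0 via (4.715,26.29): [(0, 25.3745) (0, 0) (26, 0) (26, 30.4227)]  |A|=725.3636
3. ⊥bis P7·P1 via (11.03,44.495): [(0, 25.3745) (0, 0) (26, 0) (26, 30.4227)]  |A|=725.3636
4. ⊥bis P7·P2 via (10.005,44.13): [(0, 25.3745) (0, 0) (26, 0) (26, 30.4227)]  |A|=725.3636
5. ⊥bis P7·P3 via (8.32,28.195): [(9.7798, 27.2734) (0, 25.3745) (0, 0) (26, 0) (26, 17.0325)]  |A|=616.7682
6. ⊥bis P7·P4 via (6.215,14.565): [(9.7798, 27.2734) (0, 25.3745) (0, 13.9058) (26, 16.6636) (26, 17.0325)]  |A|=219.3666
7. ⊥bis P7·P5 via (5.86,17.435): [(22.7523, 19.083) (9.7798, 27.2734) (0, 25.3745) (0, 16.8633)]  |A|=149.1912
8. ⊥bis P7·P6 via (5.715,39.48): [(22.7523, 19.083) (9.7798, 27.2734) (0, 25.3745) (0, 16.8633)]  |A|=149.1912
9. ⊥bis P7·P8 via (12.645,17.54): [(13.1237, 18.1436) (16.8323, 22.8207) (9.7798, 27.2734) (0, 25.3745) (0, 16.8633)]  |A|=128.4164
10. canonical 5-gon: [(13.1237, 18.1436) (16.8323, 22.8207) (9.7798, 27.2734) (0, 25.3745) (0, 16.8633)]
11. shoelace: 128.4164

Area of P7's cell: 128.4164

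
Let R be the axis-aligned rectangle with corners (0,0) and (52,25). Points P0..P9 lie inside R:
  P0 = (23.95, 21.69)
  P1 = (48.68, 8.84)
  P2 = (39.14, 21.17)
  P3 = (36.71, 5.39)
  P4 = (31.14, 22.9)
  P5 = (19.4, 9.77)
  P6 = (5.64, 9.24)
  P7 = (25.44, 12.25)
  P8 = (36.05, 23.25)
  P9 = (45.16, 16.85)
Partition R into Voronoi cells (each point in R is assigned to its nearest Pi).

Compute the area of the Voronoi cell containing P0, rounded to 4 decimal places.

1. box [0,52]×[0,25]: [(0, 0) (52, 0) (52, 25) (0, 25)]
2. ⊥bis P0·P1 via (36.315,15.265): [(0, 0) (28.3831, 0) (41.3734, 25) (0, 25)]  |A|=871.9568
3. ⊥bis P0·P2 via (31.545,21.43): [(0, 0) (28.3831, 0) (30.9826, 5.0028) (31.6672, 25) (0, 25)]  |A|=774.9084
4. ⊥bis P0·P3 via (30.33,13.54): [(0, 0) (13.0336, 0) (31.3009, 14.3001) (31.6672, 25) (0, 25)]  |A|=653.8708
5. ⊥bis P0·P4 via (27.545,22.295): [(0, 0) (13.0336, 0) (29.1711, 12.6328) (27.0898, 25) (0, 25)]  |A|=614.4763
6. ⊥bis P0·P5 via (21.675,15.73): [(0, 24.0036) (29.1286, 12.8849) (27.0898, 25) (0, 25)]  |A|=178.6101
7. ⊥bis P0·P6 via (14.795,15.465): [(12.14, 19.3696) (29.1286, 12.8849) (27.0898, 25) (8.3116, 25)]  |A|=149.163
8. ⊥bis P0·P7 via (24.695,16.97): [(12.14, 19.3696) (20.2603, 16.27) (28.3442, 17.546) (27.0898, 25) (8.3116, 25)]  |A|=129.8225
9. ⊥bis P0·P8 via (30,22.47): [(12.14, 19.3696) (20.2603, 16.27) (28.3442, 17.546) (27.0898, 25) (8.3116, 25)]  |A|=129.8225
10. ⊥bis P0·P9 via (34.555,19.27): [(12.14, 19.3696) (20.2603, 16.27) (28.3442, 17.546) (27.0898, 25) (8.3116, 25)]  |A|=129.8225
11. canonical 5-gon: [(12.14, 19.3696) (20.2603, 16.27) (28.3442, 17.546) (27.0898, 25) (8.3116, 25)]
12. shoelace: 129.8225

Area of P0's cell: 129.8225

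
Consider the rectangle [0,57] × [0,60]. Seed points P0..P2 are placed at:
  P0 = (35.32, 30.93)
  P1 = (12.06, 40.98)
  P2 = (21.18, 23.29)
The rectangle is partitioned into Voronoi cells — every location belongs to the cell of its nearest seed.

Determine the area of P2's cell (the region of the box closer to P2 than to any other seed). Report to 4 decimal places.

1. box [0,57]×[0,60]: [(0, 0) (57, 0) (57, 60) (0, 60)]
2. ⊥bis P2·P0 via (28.25,27.11): [(0, 0) (42.8978, 0) (10.4792, 60) (0, 60)]  |A|=1601.31
3. ⊥bis P2·P1 via (16.62,32.135): [(0, 23.5666) (0, 0) (42.8978, 0) (23.5927, 35.7297)]  |A|=1044.3638
4. canonical 4-gon: [(0, 23.5666) (0, 0) (42.8978, 0) (23.5927, 35.7297)]
5. shoelace: 1044.3638

Area of P2's cell: 1044.3638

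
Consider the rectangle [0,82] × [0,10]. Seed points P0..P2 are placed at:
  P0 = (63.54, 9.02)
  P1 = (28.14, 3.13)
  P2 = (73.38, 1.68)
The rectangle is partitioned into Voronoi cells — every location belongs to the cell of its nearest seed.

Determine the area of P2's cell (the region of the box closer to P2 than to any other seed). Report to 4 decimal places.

Area of P2's cell: 138.0108

1. box [0,82]×[0,10]: [(0, 0) (82, 0) (82, 10) (0, 10)]
2. ⊥bis P2·P0 via (68.46,5.35): [(64.4692, 0) (82, 0) (82, 10) (71.9286, 10)]  |A|=138.0108
3. ⊥bis P2·P1 via (50.76,2.405): [(64.4692, 0) (82, 0) (82, 10) (71.9286, 10)]  |A|=138.0108
4. canonical 4-gon: [(64.4692, 0) (82, 0) (82, 10) (71.9286, 10)]
5. shoelace: 138.0108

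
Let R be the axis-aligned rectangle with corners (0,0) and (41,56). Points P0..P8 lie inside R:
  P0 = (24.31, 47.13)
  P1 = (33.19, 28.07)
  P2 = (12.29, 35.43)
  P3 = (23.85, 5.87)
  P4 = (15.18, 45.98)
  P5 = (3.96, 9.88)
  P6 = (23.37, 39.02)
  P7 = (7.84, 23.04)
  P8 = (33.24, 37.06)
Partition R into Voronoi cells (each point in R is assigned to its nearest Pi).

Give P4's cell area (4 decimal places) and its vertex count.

Area of P4's cell: 270.6633 (5 vertices)

1. box [0,41]×[0,56]: [(0, 0) (41, 0) (41, 56) (0, 56)]
2. ⊥bis P4·P0 via (19.745,46.555): [(0, 0) (25.609, 0) (18.5553, 56) (0, 56)]  |A|=1236.6008
3. ⊥bis P4·P1 via (24.185,37.025): [(0, 12.705) (21.3096, 34.1335) (18.5553, 56) (0, 56)]  |A|=664.1694
4. ⊥bis P4·P2 via (13.735,40.705): [(0, 44.4675) (20.723, 38.7908) (18.5553, 56) (0, 56)]  |A|=279.1556
5. ⊥bis P4·P3 via (19.515,25.925): [(0, 44.4675) (20.723, 38.7908) (18.5553, 56) (0, 56)]  |A|=279.1556
6. ⊥bis P4·P5 via (9.57,27.93): [(0, 44.4675) (20.723, 38.7908) (18.5553, 56) (0, 56)]  |A|=279.1556
7. ⊥bis P4·P6 via (19.275,42.5): [(0, 44.4675) (16.9915, 39.8129) (20.1292, 43.5051) (18.5553, 56) (0, 56)]  |A|=270.6633
8. ⊥bis P4·P7 via (11.51,34.51): [(0, 44.4675) (16.9915, 39.8129) (20.1292, 43.5051) (18.5553, 56) (0, 56)]  |A|=270.6633
9. ⊥bis P4·P8 via (24.21,41.52): [(0, 44.4675) (16.9915, 39.8129) (20.1292, 43.5051) (18.5553, 56) (0, 56)]  |A|=270.6633
10. canonical 5-gon: [(0, 44.4675) (16.9915, 39.8129) (20.1292, 43.5051) (18.5553, 56) (0, 56)]
11. shoelace: 270.6633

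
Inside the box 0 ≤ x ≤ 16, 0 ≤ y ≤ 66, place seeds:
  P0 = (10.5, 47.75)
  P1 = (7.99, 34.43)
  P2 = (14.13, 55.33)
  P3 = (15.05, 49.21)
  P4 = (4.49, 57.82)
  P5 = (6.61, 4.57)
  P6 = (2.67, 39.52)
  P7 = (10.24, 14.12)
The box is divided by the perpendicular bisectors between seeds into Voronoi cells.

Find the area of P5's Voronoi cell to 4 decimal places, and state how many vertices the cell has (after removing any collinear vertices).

Area of P5's cell: 152.1047 (4 vertices)

1. box [0,16]×[0,66]: [(0, 0) (16, 0) (16, 66) (0, 66)]
2. ⊥bis P5·P0 via (8.555,26.16): [(0, 26.9307) (0, 0) (16, 0) (16, 25.4893)]  |A|=419.36
3. ⊥bis P5·P1 via (7.3,19.5): [(0, 19.8374) (0, 0) (16, 0) (16, 19.0979)]  |A|=311.4824
4. ⊥bis P5·P2 via (10.37,29.95): [(0, 19.8374) (0, 0) (16, 0) (16, 19.0979)]  |A|=311.4824
5. ⊥bis P5·P3 via (10.83,26.89): [(0, 19.8374) (0, 0) (16, 0) (16, 19.0979)]  |A|=311.4824
6. ⊥bis P5·P4 via (5.55,31.195): [(0, 19.8374) (0, 0) (16, 0) (16, 19.0979)]  |A|=311.4824
7. ⊥bis P5·P6 via (4.64,22.045): [(0, 19.8374) (0, 0) (16, 0) (16, 19.0979)]  |A|=311.4824
8. ⊥bis P5·P7 via (8.425,9.345): [(0, 12.5474) (0, 0) (16, 0) (16, 6.4657)]  |A|=152.1047
9. canonical 4-gon: [(0, 12.5474) (0, 0) (16, 0) (16, 6.4657)]
10. shoelace: 152.1047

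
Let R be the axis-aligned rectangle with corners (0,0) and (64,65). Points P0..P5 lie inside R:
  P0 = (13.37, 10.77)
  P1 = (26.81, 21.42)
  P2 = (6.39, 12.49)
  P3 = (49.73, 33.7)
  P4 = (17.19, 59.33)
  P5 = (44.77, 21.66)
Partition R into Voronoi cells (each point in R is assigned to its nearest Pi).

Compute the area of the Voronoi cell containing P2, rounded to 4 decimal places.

Area of P2's cell: 383.5223

1. box [0,64]×[0,65]: [(0, 0) (64, 0) (64, 65) (0, 65)]
2. ⊥bis P2·P0 via (9.88,11.63): [(0, 0) (7.0142, 0) (23.0313, 65) (0, 65)]  |A|=976.4788
3. ⊥bis P2·P1 via (16.6,16.955): [(0, 54.9138) (0, 0) (7.0142, 0) (13.1412, 24.8642)]  |A|=448.0163
4. ⊥bis P2·P3 via (28.06,23.095): [(0, 54.9138) (0, 0) (7.0142, 0) (13.1412, 24.8642)]  |A|=448.0163
5. ⊥bis P2·P4 via (11.79,35.91): [(7.9205, 36.8022) (0, 38.6284) (0, 0) (7.0142, 0) (13.1412, 24.8642)]  |A|=383.5223
6. ⊥bis P2·P5 via (25.58,17.075): [(7.9205, 36.8022) (0, 38.6284) (0, 0) (7.0142, 0) (13.1412, 24.8642)]  |A|=383.5223
7. canonical 5-gon: [(7.9205, 36.8022) (0, 38.6284) (0, 0) (7.0142, 0) (13.1412, 24.8642)]
8. shoelace: 383.5223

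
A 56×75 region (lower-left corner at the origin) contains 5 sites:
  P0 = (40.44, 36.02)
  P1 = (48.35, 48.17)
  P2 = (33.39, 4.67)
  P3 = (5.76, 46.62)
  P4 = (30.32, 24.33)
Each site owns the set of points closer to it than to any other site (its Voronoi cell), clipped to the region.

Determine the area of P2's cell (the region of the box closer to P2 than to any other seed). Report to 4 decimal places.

Area of P2's cell: 771.8385

1. box [0,56]×[0,75]: [(0, 0) (56, 0) (56, 75) (0, 75)]
2. ⊥bis P2·P0 via (36.915,20.345): [(0, 28.6465) (0, 0) (56, 0) (56, 16.0532)]  |A|=1251.5893
3. ⊥bis P2·P1 via (40.87,26.42): [(0, 28.6465) (0, 0) (56, 0) (56, 16.0532)]  |A|=1251.5893
4. ⊥bis P2·P3 via (19.575,25.645): [(17.9898, 24.6009) (0, 12.7521) (0, 0) (56, 0) (56, 16.0532)]  |A|=1108.6212
5. ⊥bis P2·P4 via (31.855,14.5): [(50.1811, 17.3617) (0, 9.5257) (0, 0) (56, 0) (56, 16.0532)]  |A|=771.8385
6. canonical 5-gon: [(50.1811, 17.3617) (0, 9.5257) (0, 0) (56, 0) (56, 16.0532)]
7. shoelace: 771.8385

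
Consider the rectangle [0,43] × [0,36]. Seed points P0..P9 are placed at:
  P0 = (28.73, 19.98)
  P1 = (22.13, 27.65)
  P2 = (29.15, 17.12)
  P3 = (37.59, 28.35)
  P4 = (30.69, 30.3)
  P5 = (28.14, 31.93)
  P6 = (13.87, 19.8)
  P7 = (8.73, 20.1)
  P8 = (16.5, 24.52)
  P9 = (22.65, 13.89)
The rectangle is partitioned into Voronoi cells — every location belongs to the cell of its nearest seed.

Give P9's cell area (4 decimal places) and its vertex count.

Area of P9's cell: 295.8337 (6 vertices)

1. box [0,43]×[0,36]: [(0, 0) (43, 0) (43, 36) (0, 36)]
2. ⊥bis P9·P0 via (25.69,16.935): [(0, 0) (42.6529, 0) (6.5936, 36) (0, 36)]  |A|=886.4369
3. ⊥bis P9·P1 via (22.39,20.77): [(0, 19.9239) (0, 0) (42.6529, 0) (21.8684, 20.7503)]  |A|=660.3814
4. ⊥bis P9·P2 via (25.9,15.505): [(0, 19.9239) (0, 0) (33.6048, 0) (24.6965, 17.9268) (21.8684, 20.7503)]  |A|=579.2799
5. ⊥bis P9·P3 via (30.12,21.12): [(0, 19.9239) (0, 0) (33.6048, 0) (24.6965, 17.9268) (21.8684, 20.7503)]  |A|=579.2799
6. ⊥bis P9·P4 via (26.67,22.095): [(0, 19.9239) (0, 0) (33.6048, 0) (24.6965, 17.9268) (21.8684, 20.7503)]  |A|=579.2799
7. ⊥bis P9·P5 via (25.395,22.91): [(0, 19.9239) (0, 0) (33.6048, 0) (24.6965, 17.9268) (21.8684, 20.7503)]  |A|=579.2799
8. ⊥bis P9·P6 via (18.26,16.845): [(20.8632, 20.7123) (6.9213, 0) (33.6048, 0) (24.6965, 17.9268) (21.8684, 20.7503)]  |A|=299.7647
9. ⊥bis P9·P7 via (15.69,16.995): [(20.8632, 20.7123) (10.4408, 5.2286) (8.1082, 0) (33.6048, 0) (24.6965, 17.9268) (21.8684, 20.7503)]  |A|=296.6617
10. ⊥bis P9·P8 via (19.575,19.205): [(20.0231, 19.4642) (10.4408, 5.2286) (8.1082, 0) (33.6048, 0) (24.6965, 17.9268) (22.0069, 20.612)]  |A|=295.8337
11. canonical 6-gon: [(20.0231, 19.4642) (10.4408, 5.2286) (8.1082, 0) (33.6048, 0) (24.6965, 17.9268) (22.0069, 20.612)]
12. shoelace: 295.8337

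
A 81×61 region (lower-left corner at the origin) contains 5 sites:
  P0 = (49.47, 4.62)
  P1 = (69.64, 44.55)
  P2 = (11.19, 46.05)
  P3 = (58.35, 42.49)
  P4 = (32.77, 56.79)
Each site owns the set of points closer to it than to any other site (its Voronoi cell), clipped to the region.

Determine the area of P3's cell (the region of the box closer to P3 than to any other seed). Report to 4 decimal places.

1. box [0,81]×[0,61]: [(0, 0) (81, 0) (81, 61) (0, 61)]
2. ⊥bis P3·P0 via (53.91,23.555): [(0, 36.1962) (81, 17.2028) (81, 61) (0, 61)]  |A|=2778.3435
3. ⊥bis P3·P1 via (63.995,43.52): [(0, 36.1962) (68.2515, 20.1921) (60.8056, 61) (0, 61)]  |A|=2087.1219
4. ⊥bis P3·P2 via (34.77,44.27): [(33.5664, 28.3253) (68.2515, 20.1921) (60.8056, 61) (36.0329, 61)]  |A|=1082.1524
5. ⊥bis P3·P4 via (45.56,49.64): [(33.6354, 28.3091) (68.2515, 20.1921) (60.8056, 61) (51.9106, 61)]  |A|=821.4772
6. canonical 4-gon: [(33.6354, 28.3091) (68.2515, 20.1921) (60.8056, 61) (51.9106, 61)]
7. shoelace: 821.4772

Area of P3's cell: 821.4772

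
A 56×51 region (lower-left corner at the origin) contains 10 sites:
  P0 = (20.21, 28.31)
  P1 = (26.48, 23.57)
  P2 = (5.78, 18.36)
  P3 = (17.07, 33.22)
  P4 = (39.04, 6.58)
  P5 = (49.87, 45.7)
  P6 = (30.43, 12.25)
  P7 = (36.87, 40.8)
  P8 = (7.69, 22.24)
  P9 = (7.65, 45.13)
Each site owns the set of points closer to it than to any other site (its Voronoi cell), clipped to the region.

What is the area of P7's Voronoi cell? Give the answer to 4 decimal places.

Area of P7's cell: 431.3000

1. box [0,56]×[0,51]: [(0, 0) (56, 0) (56, 51) (0, 51)]
2. ⊥bis P7·P0 via (28.54,34.555): [(54.4459, 0) (56, 0) (56, 51) (16.2112, 51)]  |A|=1054.2448
3. ⊥bis P7·P1 via (31.675,32.185): [(29.1961, 33.6798) (56, 17.5166) (56, 51) (16.2112, 51)]  |A|=793.3175
4. ⊥bis P7·P2 via (21.325,29.58): [(29.1961, 33.6798) (56, 17.5166) (56, 51) (16.2112, 51)]  |A|=793.3175
5. ⊥bis P7·P3 via (26.97,37.01): [(27.2523, 36.2726) (29.1961, 33.6798) (56, 17.5166) (56, 51) (21.6142, 51)]  |A|=753.5312
6. ⊥bis P7·P4 via (37.955,23.69): [(27.2523, 36.2726) (29.1961, 33.6798) (45.0196, 24.138) (56, 24.8343) (56, 51) (21.6142, 51)]  |A|=713.3555
7. ⊥bis P7·P5 via (43.37,43.25): [(27.2523, 36.2726) (29.1961, 33.6798) (45.0196, 24.138) (50.4441, 24.482) (40.4488, 51) (21.6142, 51)]  |A|=434.4755
8. ⊥bis P7·P6 via (33.65,26.525): [(27.2523, 36.2726) (29.1961, 33.6798) (45.0196, 24.138) (50.4441, 24.482) (40.4488, 51) (21.6142, 51)]  |A|=434.4755
9. ⊥bis P7·P8 via (22.28,31.52): [(27.2523, 36.2726) (29.1961, 33.6798) (45.0196, 24.138) (50.4441, 24.482) (40.4488, 51) (21.6142, 51)]  |A|=434.4755
10. ⊥bis P7·P9 via (22.26,42.965): [(22.9382, 47.5416) (27.2523, 36.2726) (29.1961, 33.6798) (45.0196, 24.138) (50.4441, 24.482) (40.4488, 51) (23.4507, 51)]  |A|=431.3
11. canonical 7-gon: [(22.9382, 47.5416) (27.2523, 36.2726) (29.1961, 33.6798) (45.0196, 24.138) (50.4441, 24.482) (40.4488, 51) (23.4507, 51)]
12. shoelace: 431.3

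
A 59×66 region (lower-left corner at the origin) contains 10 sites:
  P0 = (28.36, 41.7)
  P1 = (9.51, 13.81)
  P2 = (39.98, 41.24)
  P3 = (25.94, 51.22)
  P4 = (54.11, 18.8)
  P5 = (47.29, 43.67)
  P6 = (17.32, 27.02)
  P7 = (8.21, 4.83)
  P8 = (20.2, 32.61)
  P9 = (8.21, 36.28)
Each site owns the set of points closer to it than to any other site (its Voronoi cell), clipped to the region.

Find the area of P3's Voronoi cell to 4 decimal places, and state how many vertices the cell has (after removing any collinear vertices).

1. box [0,59]×[0,66]: [(0, 0) (59, 0) (59, 66) (0, 66)]
2. ⊥bis P3·P0 via (27.15,46.46): [(0, 39.5584) (59, 54.5563) (59, 66) (0, 66)]  |A|=1117.6149
3. ⊥bis P3·P1 via (17.725,32.515): [(0, 40.2996) (1.0689, 39.8301) (59, 54.5563) (59, 66) (0, 66)]  |A|=1117.2188
4. ⊥bis P3·P2 via (32.96,46.23): [(0, 40.2996) (1.0689, 39.8301) (34.4409, 48.3134) (47.013, 66) (0, 66)]  |A|=870.6911
5. ⊥bis P3·P4 via (40.025,35.01): [(0, 40.2996) (1.0689, 39.8301) (34.4409, 48.3134) (47.013, 66) (0, 66)]  |A|=870.6911
6. ⊥bis P3·P5 via (36.615,47.445): [(0, 40.2996) (1.0689, 39.8301) (34.4409, 48.3134) (39.3785, 55.2596) (43.1766, 66) (0, 66)]  |A|=850.0887
7. ⊥bis P3·P6 via (21.63,39.12): [(0, 46.8246) (11.9039, 42.5844) (34.4409, 48.3134) (39.3785, 55.2596) (43.1766, 66) (0, 66)]  |A|=807.2371
8. ⊥bis P3·P7 via (17.075,28.025): [(0, 46.8246) (11.9039, 42.5844) (34.4409, 48.3134) (39.3785, 55.2596) (43.1766, 66) (0, 66)]  |A|=807.2371
9. ⊥bis P3·P8 via (23.07,41.915): [(0, 49.0306) (16.8353, 43.838) (34.4409, 48.3134) (39.3785, 55.2596) (43.1766, 66) (0, 66)]  |A|=770.751
10. ⊥bis P3·P9 via (17.075,43.75): [(0, 64.0137) (16.9717, 43.8726) (34.4409, 48.3134) (39.3785, 55.2596) (43.1766, 66) (0, 66)]  |A|=642.9616
11. canonical 6-gon: [(0, 64.0137) (16.9717, 43.8726) (34.4409, 48.3134) (39.3785, 55.2596) (43.1766, 66) (0, 66)]
12. shoelace: 642.9616

Area of P3's cell: 642.9616 (6 vertices)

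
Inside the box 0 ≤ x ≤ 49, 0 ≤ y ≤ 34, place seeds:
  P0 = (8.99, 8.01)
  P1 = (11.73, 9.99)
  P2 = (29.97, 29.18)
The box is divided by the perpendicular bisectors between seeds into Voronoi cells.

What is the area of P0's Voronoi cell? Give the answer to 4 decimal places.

1. box [0,49]×[0,34]: [(0, 0) (49, 0) (49, 34) (0, 34)]
2. ⊥bis P0·P1 via (10.36,9): [(0, 23.3366) (0, 0) (16.8636, 0)]  |A|=196.7698
3. ⊥bis P0·P2 via (19.48,18.595): [(0, 23.3366) (0, 0) (16.8636, 0)]  |A|=196.7698
4. canonical 3-gon: [(0, 23.3366) (0, 0) (16.8636, 0)]
5. shoelace: 196.7698

Area of P0's cell: 196.7698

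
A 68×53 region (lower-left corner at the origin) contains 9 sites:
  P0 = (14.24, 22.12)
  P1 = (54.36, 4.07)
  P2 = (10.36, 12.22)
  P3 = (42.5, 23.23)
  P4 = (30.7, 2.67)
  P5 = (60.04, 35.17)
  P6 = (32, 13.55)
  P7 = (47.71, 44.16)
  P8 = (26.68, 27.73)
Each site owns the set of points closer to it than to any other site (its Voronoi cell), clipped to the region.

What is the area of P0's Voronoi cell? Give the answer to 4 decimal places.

Area of P0's cell: 556.7162

1. box [0,68]×[0,53]: [(0, 0) (68, 0) (68, 53) (0, 53)]
2. ⊥bis P0·P1 via (34.3,13.095): [(0, 0) (28.4086, 0) (52.2533, 53) (0, 53)]  |A|=2137.5384
3. ⊥bis P0·P2 via (12.3,17.17): [(0, 21.9906) (32.5609, 9.2294) (52.2533, 53) (0, 53)]  |A|=1648.4252
4. ⊥bis P0·P3 via (28.37,22.675): [(0, 21.9906) (28.8409, 10.6873) (27.1789, 53) (0, 53)]  |A|=1022.1745
5. ⊥bis P0·P4 via (22.47,12.395): [(0, 21.9906) (23.1074, 12.9344) (28.571, 17.5581) (27.1789, 53) (0, 53)]  |A|=1002.781
6. ⊥bis P0·P5 via (37.14,28.645): [(0, 21.9906) (23.1074, 12.9344) (28.571, 17.5581) (27.1789, 53) (0, 53)]  |A|=1002.781
7. ⊥bis P0·P6 via (23.12,17.835): [(0, 21.9906) (21.1293, 13.7096) (28.1506, 28.2602) (27.1789, 53) (0, 53)]  |A|=955.4607
8. ⊥bis P0·P7 via (30.975,33.14): [(0, 21.9906) (21.1293, 13.7096) (28.1506, 28.2602) (27.7676, 38.0107) (17.8972, 53) (0, 53)]  |A|=885.8976
9. ⊥bis P0·P8 via (20.46,24.925): [(0, 21.9906) (21.1293, 13.7096) (23.3978, 18.4106) (7.7992, 53) (0, 53)]  |A|=556.7162
10. canonical 5-gon: [(0, 21.9906) (21.1293, 13.7096) (23.3978, 18.4106) (7.7992, 53) (0, 53)]
11. shoelace: 556.7162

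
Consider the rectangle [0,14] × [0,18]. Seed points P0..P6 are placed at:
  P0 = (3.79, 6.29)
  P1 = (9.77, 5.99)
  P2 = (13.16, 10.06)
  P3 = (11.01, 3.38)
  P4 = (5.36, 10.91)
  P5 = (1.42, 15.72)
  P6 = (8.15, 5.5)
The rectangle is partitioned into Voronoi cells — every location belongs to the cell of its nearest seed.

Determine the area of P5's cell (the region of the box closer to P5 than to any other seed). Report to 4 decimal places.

1. box [0,14]×[0,18]: [(0, 0) (14, 0) (14, 18) (0, 18)]
2. ⊥bis P5·P0 via (2.605,11.005): [(0, 10.3503) (14, 13.8689) (14, 18) (0, 18)]  |A|=82.4659
3. ⊥bis P5·P1 via (5.595,10.855): [(0, 10.3503) (7.0805, 12.1298) (13.9209, 18) (0, 18)]  |A|=67.9409
4. ⊥bis P5·P2 via (7.29,12.89): [(0, 10.3503) (6.9019, 12.0849) (9.7536, 18) (0, 18)]  |A|=55.2453
5. ⊥bis P5·P3 via (6.215,9.55): [(0, 10.3503) (6.9019, 12.0849) (9.7536, 18) (0, 18)]  |A|=55.2453
6. ⊥bis P5·P4 via (3.39,13.315): [(0, 10.5382) (9.1095, 18) (0, 18)]  |A|=33.9868
7. ⊥bis P5·P6 via (4.785,10.61): [(0, 10.5382) (9.1095, 18) (0, 18)]  |A|=33.9868
8. canonical 3-gon: [(0, 10.5382) (9.1095, 18) (0, 18)]
9. shoelace: 33.9868

Area of P5's cell: 33.9868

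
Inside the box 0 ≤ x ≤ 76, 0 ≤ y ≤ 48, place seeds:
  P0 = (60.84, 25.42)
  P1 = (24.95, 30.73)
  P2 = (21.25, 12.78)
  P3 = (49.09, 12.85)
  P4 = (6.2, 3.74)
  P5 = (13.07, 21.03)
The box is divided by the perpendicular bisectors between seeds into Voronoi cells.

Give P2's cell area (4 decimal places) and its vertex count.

1. box [0,76]×[0,48]: [(0, 0) (76, 0) (76, 48) (0, 48)]
2. ⊥bis P2·P0 via (41.045,19.1): [(0, 0) (47.1431, 0) (31.818, 48) (0, 48)]  |A|=1895.0671
3. ⊥bis P2·P1 via (23.1,21.755): [(0, 26.5166) (0, 0) (47.1431, 0) (41.4018, 17.9825)]  |A|=972.7917
4. ⊥bis P2·P3 via (35.17,12.815): [(35.1538, 19.2704) (0, 26.5166) (0, 0) (35.2022, 0)]  |A|=805.2586
5. ⊥bis P2·P4 via (13.725,8.26): [(35.1538, 19.2704) (3.1488, 25.8675) (18.6865, 0) (35.2022, 0)]  |A|=521.8245
6. ⊥bis P2·P5 via (17.16,16.905): [(35.1538, 19.2704) (22.232, 21.9339) (11.7527, 11.5436) (18.6865, 0) (35.2022, 0)]  |A|=402.0735
7. canonical 5-gon: [(35.1538, 19.2704) (22.232, 21.9339) (11.7527, 11.5436) (18.6865, 0) (35.2022, 0)]
8. shoelace: 402.0735

Area of P2's cell: 402.0735 (5 vertices)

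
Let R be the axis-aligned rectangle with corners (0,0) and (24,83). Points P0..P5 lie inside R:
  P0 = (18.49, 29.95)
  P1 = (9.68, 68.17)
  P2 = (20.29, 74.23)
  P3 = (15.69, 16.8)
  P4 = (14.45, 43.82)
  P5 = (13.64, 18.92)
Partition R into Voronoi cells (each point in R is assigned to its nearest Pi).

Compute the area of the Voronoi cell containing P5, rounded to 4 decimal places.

Area of P5's cell: 275.0912

1. box [0,24]×[0,83]: [(0, 0) (24, 0) (24, 83) (0, 83)]
2. ⊥bis P5·P0 via (16.065,24.435): [(0, 31.4989) (0, 0) (24, 0) (24, 20.9459)]  |A|=629.3381
3. ⊥bis P5·P1 via (11.66,43.545): [(0, 31.4989) (0, 0) (24, 0) (24, 20.9459)]  |A|=629.3381
4. ⊥bis P5·P2 via (16.965,46.575): [(0, 31.4989) (0, 0) (24, 0) (24, 20.9459)]  |A|=629.3381
5. ⊥bis P5·P3 via (14.665,17.86): [(19.7767, 22.8029) (0, 31.4989) (0, 3.6792)]  |A|=275.0912
6. ⊥bis P5·P4 via (14.045,31.37): [(19.7767, 22.8029) (0, 31.4989) (0, 3.6792)]  |A|=275.0912
7. canonical 3-gon: [(19.7767, 22.8029) (0, 31.4989) (0, 3.6792)]
8. shoelace: 275.0912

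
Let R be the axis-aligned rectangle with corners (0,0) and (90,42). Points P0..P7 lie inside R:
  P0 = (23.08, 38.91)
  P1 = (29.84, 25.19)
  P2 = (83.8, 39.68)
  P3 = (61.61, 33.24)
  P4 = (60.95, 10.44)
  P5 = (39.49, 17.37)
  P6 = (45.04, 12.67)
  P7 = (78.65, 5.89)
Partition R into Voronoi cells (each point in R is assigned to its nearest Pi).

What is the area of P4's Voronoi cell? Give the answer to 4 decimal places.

1. box [0,90]×[0,42]: [(0, 0) (90, 0) (90, 42) (0, 42)]
2. ⊥bis P4·P0 via (42.015,24.675): [(23.4648, 0) (90, 0) (90, 42) (55.0396, 42)]  |A|=2131.4076
3. ⊥bis P4·P1 via (45.395,17.815): [(36.9485, 0) (90, 0) (90, 42) (56.8617, 42)]  |A|=1809.9864
4. ⊥bis P4·P2 via (72.375,25.06): [(55.1953, 38.4853) (36.9485, 0) (90, 0) (90, 11.2867)]  |A|=1217.2674
5. ⊥bis P4·P3 via (61.28,21.84): [(77.0808, 21.3826) (47.4926, 22.2391) (36.9485, 0) (90, 0) (90, 11.2867)]  |A|=973.6208
6. ⊥bis P4·P5 via (50.22,13.905): [(77.0808, 21.3826) (52.8611, 22.0837) (45.7297, 0) (90, 0) (90, 11.2867)]  |A|=816.1446
7. ⊥bis P4·P6 via (52.995,11.555): [(77.0808, 21.3826) (54.4642, 22.0373) (51.3754, 0) (90, 0) (90, 11.2867)]  |A|=736.0698
8. ⊥bis P4·P7 via (69.8,8.165): [(73.2264, 21.4942) (54.4642, 22.0373) (51.3754, 0) (67.7011, 0)]  |A|=383.0264
9. canonical 4-gon: [(73.2264, 21.4942) (54.4642, 22.0373) (51.3754, 0) (67.7011, 0)]
10. shoelace: 383.0264

Area of P4's cell: 383.0264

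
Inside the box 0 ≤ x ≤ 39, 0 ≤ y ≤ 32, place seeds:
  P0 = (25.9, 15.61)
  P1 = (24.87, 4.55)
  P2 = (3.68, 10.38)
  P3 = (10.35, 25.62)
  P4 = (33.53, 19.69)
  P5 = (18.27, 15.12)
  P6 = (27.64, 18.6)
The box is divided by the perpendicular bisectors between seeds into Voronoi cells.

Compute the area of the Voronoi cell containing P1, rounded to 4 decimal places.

1. box [0,39]×[0,32]: [(0, 0) (39, 0) (39, 32) (0, 32)]
2. ⊥bis P1·P0 via (25.385,10.08): [(0, 12.4441) (0, 0) (39, 0) (39, 8.8121)]  |A|=414.4944
3. ⊥bis P1·P2 via (14.275,7.465): [(15.254, 11.0235) (12.2212, 0) (39, 0) (39, 8.8121)]  |A|=252.2234
4. ⊥bis P1·P3 via (17.61,15.085): [(15.254, 11.0235) (12.2212, 0) (39, 0) (39, 8.8121)]  |A|=252.2234
5. ⊥bis P1·P4 via (29.2,12.12): [(34.202, 9.2589) (15.254, 11.0235) (12.2212, 0) (39, 0) (39, 6.5145)]  |A|=246.7114
6. ⊥bis P1·P5 via (21.57,9.835): [(34.202, 9.2589) (22.4066, 10.3574) (13.5491, 4.8267) (12.2212, 0) (39, 0) (39, 6.5145)]  |A|=223.9822
7. ⊥bis P1·P6 via (26.255,11.575): [(34.202, 9.2589) (22.4066, 10.3574) (13.5491, 4.8267) (12.2212, 0) (39, 0) (39, 6.5145)]  |A|=223.9822
8. canonical 6-gon: [(34.202, 9.2589) (22.4066, 10.3574) (13.5491, 4.8267) (12.2212, 0) (39, 0) (39, 6.5145)]
9. shoelace: 223.9822

Area of P1's cell: 223.9822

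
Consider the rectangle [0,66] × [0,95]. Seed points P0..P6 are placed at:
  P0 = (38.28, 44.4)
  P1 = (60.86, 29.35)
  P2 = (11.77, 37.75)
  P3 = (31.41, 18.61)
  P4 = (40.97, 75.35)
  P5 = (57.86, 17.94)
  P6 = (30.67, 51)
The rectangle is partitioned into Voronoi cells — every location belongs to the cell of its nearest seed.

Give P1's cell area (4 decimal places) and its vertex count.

1. box [0,66]×[0,95]: [(0, 0) (66, 0) (66, 95) (0, 95)]
2. ⊥bis P1·P0 via (49.57,36.875): [(24.9921, 0) (66, 0) (66, 61.5255)]  |A|=1261.5146
3. ⊥bis P1·P2 via (36.315,33.55): [(32.5022, 11.2676) (30.5741, 0) (66, 0) (66, 61.5255)]  |A|=1230.0668
4. ⊥bis P1·P3 via (46.135,23.98): [(44.3102, 28.9836) (54.8802, 0) (66, 0) (66, 61.5255)]  |A|=828.3825
5. ⊥bis P1·P4 via (50.915,52.35): [(63.5159, 57.7985) (44.3102, 28.9836) (54.8802, 0) (66, 0) (66, 58.8726)]  |A|=825.0876
6. ⊥bis P1·P5 via (59.36,23.645): [(63.5159, 57.7985) (44.3102, 28.9836) (44.8675, 27.4555) (66, 21.8992) (66, 58.8726)]  |A|=441.046
7. ⊥bis P1·P6 via (45.765,40.175): [(63.5159, 57.7985) (44.3102, 28.9836) (44.8675, 27.4555) (66, 21.8992) (66, 58.8726)]  |A|=441.046
8. canonical 5-gon: [(63.5159, 57.7985) (44.3102, 28.9836) (44.8675, 27.4555) (66, 21.8992) (66, 58.8726)]
9. shoelace: 441.046

Area of P1's cell: 441.0460 (5 vertices)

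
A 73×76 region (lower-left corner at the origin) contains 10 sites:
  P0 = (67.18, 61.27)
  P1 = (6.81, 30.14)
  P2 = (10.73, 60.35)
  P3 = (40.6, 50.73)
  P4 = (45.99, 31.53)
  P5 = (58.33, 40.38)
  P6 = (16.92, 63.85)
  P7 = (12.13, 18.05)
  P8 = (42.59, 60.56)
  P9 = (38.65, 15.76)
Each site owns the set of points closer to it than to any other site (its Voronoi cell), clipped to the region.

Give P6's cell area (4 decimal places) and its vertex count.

1. box [0,73]×[0,76]: [(0, 0) (73, 0) (73, 76) (0, 76)]
2. ⊥bis P6·P0 via (42.05,62.56): [(0, 0) (38.8386, 0) (42.7399, 76) (0, 76)]  |A|=3099.9837
3. ⊥bis P6·P1 via (11.865,46.995): [(0, 50.5534) (40.8055, 38.3154) (42.7399, 76) (0, 76)]  |A|=1324.4966
4. ⊥bis P6·P2 via (13.825,62.1): [(24.5101, 43.2026) (40.8055, 38.3154) (42.7399, 76) (5.9655, 76)]  |A|=914.8201
5. ⊥bis P6·P3 via (28.76,57.29): [(22.7144, 46.3784) (39.1264, 76) (5.9655, 76)]  |A|=491.1373
6. ⊥bis P6·P4 via (31.455,47.69): [(22.7144, 46.3784) (39.1264, 76) (5.9655, 76)]  |A|=491.1373
7. ⊥bis P6·P5 via (37.625,52.115): [(22.7144, 46.3784) (39.1264, 76) (5.9655, 76)]  |A|=491.1373
8. ⊥bis P6·P7 via (14.525,40.95): [(22.7144, 46.3784) (39.1264, 76) (5.9655, 76)]  |A|=491.1373
9. ⊥bis P6·P8 via (29.755,62.205): [(22.7144, 46.3784) (29.2349, 58.1472) (31.523, 76) (5.9655, 76)]  |A|=423.267
10. ⊥bis P6·P9 via (27.785,39.805): [(22.7144, 46.3784) (29.2349, 58.1472) (31.523, 76) (5.9655, 76)]  |A|=423.267
11. canonical 4-gon: [(22.7144, 46.3784) (29.2349, 58.1472) (31.523, 76) (5.9655, 76)]
12. shoelace: 423.267

Area of P6's cell: 423.2670 (4 vertices)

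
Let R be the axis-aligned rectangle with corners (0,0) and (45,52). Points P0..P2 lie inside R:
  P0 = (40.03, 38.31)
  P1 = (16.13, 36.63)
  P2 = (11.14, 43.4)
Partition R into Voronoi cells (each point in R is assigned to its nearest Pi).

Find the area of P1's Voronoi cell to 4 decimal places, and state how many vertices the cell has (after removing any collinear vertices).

Area of P1's cell: 1175.5339 (4 vertices)

1. box [0,45]×[0,52]: [(0, 0) (45, 0) (45, 52) (0, 52)]
2. ⊥bis P1·P0 via (28.08,37.47): [(0, 0) (30.7139, 0) (27.0586, 52) (0, 52)]  |A|=1502.0855
3. ⊥bis P1·P2 via (13.635,40.015): [(0, 29.965) (0, 0) (30.7139, 0) (27.1984, 50.0122)]  |A|=1175.5339
4. canonical 4-gon: [(0, 29.965) (0, 0) (30.7139, 0) (27.1984, 50.0122)]
5. shoelace: 1175.5339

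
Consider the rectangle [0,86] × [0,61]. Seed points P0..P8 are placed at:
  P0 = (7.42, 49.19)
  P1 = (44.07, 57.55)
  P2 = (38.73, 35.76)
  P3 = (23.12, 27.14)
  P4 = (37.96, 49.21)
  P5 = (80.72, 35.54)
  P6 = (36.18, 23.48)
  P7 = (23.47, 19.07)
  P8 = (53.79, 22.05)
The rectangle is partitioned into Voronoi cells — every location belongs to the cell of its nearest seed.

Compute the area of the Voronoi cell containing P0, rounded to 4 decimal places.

Area of P0's cell: 581.5025

1. box [0,86]×[0,61]: [(0, 0) (86, 0) (86, 61) (0, 61)]
2. ⊥bis P0·P1 via (25.745,53.37): [(0, 0) (37.9189, 0) (24.0046, 61) (0, 61)]  |A|=1888.6656
3. ⊥bis P0·P2 via (23.075,42.475): [(0, 0) (4.8559, 0) (26.4405, 50.3211) (24.0046, 61) (0, 61)]  |A|=1056.7834
4. ⊥bis P0·P3 via (15.27,38.165): [(0, 27.2925) (23.8453, 44.2707) (26.4405, 50.3211) (24.0046, 61) (0, 61)]  |A|=623.8976
5. ⊥bis P0·P4 via (22.69,49.2): [(0, 27.2925) (22.6938, 43.4509) (22.6823, 61) (0, 61)]  |A|=581.5025
6. ⊥bis P0·P5 via (44.07,42.365): [(0, 27.2925) (22.6938, 43.4509) (22.6823, 61) (0, 61)]  |A|=581.5025
7. ⊥bis P0·P6 via (21.8,36.335): [(0, 27.2925) (22.6938, 43.4509) (22.6823, 61) (0, 61)]  |A|=581.5025
8. ⊥bis P0·P7 via (15.445,34.13): [(0, 27.2925) (22.6938, 43.4509) (22.6823, 61) (0, 61)]  |A|=581.5025
9. ⊥bis P0·P8 via (30.605,35.62): [(0, 27.2925) (22.6938, 43.4509) (22.6823, 61) (0, 61)]  |A|=581.5025
10. canonical 4-gon: [(0, 27.2925) (22.6938, 43.4509) (22.6823, 61) (0, 61)]
11. shoelace: 581.5025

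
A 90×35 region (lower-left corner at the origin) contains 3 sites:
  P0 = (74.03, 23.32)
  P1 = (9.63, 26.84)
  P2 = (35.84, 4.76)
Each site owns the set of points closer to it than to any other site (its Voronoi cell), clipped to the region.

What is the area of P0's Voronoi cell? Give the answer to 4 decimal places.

Area of P0's cell: 1286.1285

1. box [0,90]×[0,35]: [(0, 0) (90, 0) (90, 35) (0, 35)]
2. ⊥bis P0·P1 via (41.83,25.08): [(40.4592, 0) (90, 0) (90, 35) (42.3722, 35)]  |A|=1700.4509
3. ⊥bis P0·P2 via (54.935,14.04): [(61.7583, 0) (90, 0) (90, 35) (44.7486, 35)]  |A|=1286.1285
4. canonical 4-gon: [(61.7583, 0) (90, 0) (90, 35) (44.7486, 35)]
5. shoelace: 1286.1285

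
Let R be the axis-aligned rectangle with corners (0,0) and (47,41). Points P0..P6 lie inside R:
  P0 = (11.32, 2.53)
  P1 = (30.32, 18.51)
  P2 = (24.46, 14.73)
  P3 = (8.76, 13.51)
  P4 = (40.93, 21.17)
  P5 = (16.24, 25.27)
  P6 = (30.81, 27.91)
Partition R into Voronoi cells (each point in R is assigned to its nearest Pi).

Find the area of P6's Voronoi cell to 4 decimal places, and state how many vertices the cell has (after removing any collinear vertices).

1. box [0,47]×[0,41]: [(0, 0) (47, 0) (47, 41) (0, 41)]
2. ⊥bis P6·P0 via (21.065,15.22): [(0, 31.3964) (40.8846, 0) (47, 0) (47, 41) (0, 41)]  |A|=1285.1858
3. ⊥bis P6·P1 via (30.565,23.21): [(0, 31.3964) (9.2108, 24.3231) (47, 22.3533) (47, 41) (0, 41)]  |A|=788.4567
4. ⊥bis P6·P2 via (27.635,21.32): [(0, 34.6343) (22.8807, 23.6106) (47, 22.3533) (47, 41) (0, 41)]  |A|=706.3505
5. ⊥bis P6·P3 via (19.785,20.71): [(15.5999, 27.1184) (22.8807, 23.6106) (47, 22.3533) (47, 41) (6.5344, 41)]  |A|=611.3442
6. ⊥bis P6·P4 via (35.87,24.54): [(15.5999, 27.1184) (22.8807, 23.6106) (34.8359, 22.9874) (46.8325, 41) (6.5344, 41)]  |A|=496.4256
7. ⊥bis P6·P5 via (23.525,26.59): [(24.0761, 23.5482) (34.8359, 22.9874) (46.8325, 41) (20.914, 41)]  |A|=326.432
8. canonical 4-gon: [(24.0761, 23.5482) (34.8359, 22.9874) (46.8325, 41) (20.914, 41)]
9. shoelace: 326.432

Area of P6's cell: 326.4320 (4 vertices)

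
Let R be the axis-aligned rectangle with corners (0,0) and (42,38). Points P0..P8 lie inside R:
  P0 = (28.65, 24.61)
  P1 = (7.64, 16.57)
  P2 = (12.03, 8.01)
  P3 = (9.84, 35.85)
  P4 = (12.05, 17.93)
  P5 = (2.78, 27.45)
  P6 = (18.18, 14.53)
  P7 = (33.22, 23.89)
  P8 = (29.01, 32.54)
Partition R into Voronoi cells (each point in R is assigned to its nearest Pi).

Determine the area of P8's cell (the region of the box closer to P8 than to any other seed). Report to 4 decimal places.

Area of P8's cell: 186.9640

1. box [0,42]×[0,38]: [(0, 0) (42, 0) (42, 38) (0, 38)]
2. ⊥bis P8·P0 via (28.83,28.575): [(0, 29.8838) (42, 27.9771) (42, 38) (0, 38)]  |A|=380.9207
3. ⊥bis P8·P1 via (18.325,24.555): [(14.8464, 29.2098) (42, 27.9771) (42, 38) (8.2774, 38)]  |A|=284.2924
4. ⊥bis P8·P2 via (20.52,20.275): [(14.8464, 29.2098) (42, 27.9771) (42, 38) (8.2774, 38)]  |A|=284.2924
5. ⊥bis P8·P3 via (19.425,34.195): [(18.5353, 29.0424) (42, 27.9771) (42, 38) (20.082, 38)]  |A|=215.7588
6. ⊥bis P8·P4 via (20.53,25.235): [(18.5353, 29.0424) (42, 27.9771) (42, 38) (20.082, 38)]  |A|=215.7588
7. ⊥bis P8·P5 via (15.895,29.995): [(18.5353, 29.0424) (42, 27.9771) (42, 38) (20.082, 38)]  |A|=215.7588
8. ⊥bis P8·P6 via (23.595,23.535): [(18.5353, 29.0424) (42, 27.9771) (42, 38) (20.082, 38)]  |A|=215.7588
9. ⊥bis P8·P7 via (31.115,28.215): [(18.5353, 29.0424) (31.5966, 28.4494) (42, 33.5128) (42, 38) (20.082, 38)]  |A|=186.964
10. canonical 5-gon: [(18.5353, 29.0424) (31.5966, 28.4494) (42, 33.5128) (42, 38) (20.082, 38)]
11. shoelace: 186.964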